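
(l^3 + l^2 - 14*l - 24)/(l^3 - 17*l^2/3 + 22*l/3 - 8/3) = 3*(l^2 + 5*l + 6)/(3*l^2 - 5*l + 2)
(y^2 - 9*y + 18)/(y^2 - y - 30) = (y - 3)/(y + 5)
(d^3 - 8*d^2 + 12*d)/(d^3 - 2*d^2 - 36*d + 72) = d/(d + 6)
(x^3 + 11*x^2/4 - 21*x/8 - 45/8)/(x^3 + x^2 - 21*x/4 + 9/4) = (4*x + 5)/(2*(2*x - 1))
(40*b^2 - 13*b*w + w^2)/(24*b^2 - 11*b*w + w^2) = (-5*b + w)/(-3*b + w)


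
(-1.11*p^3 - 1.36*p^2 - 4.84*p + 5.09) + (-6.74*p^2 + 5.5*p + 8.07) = -1.11*p^3 - 8.1*p^2 + 0.66*p + 13.16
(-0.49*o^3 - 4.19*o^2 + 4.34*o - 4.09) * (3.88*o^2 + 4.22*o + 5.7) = -1.9012*o^5 - 18.325*o^4 - 3.6356*o^3 - 21.4374*o^2 + 7.4782*o - 23.313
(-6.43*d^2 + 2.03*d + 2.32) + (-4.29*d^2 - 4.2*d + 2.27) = -10.72*d^2 - 2.17*d + 4.59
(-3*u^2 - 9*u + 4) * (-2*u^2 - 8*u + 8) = 6*u^4 + 42*u^3 + 40*u^2 - 104*u + 32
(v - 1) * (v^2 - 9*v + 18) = v^3 - 10*v^2 + 27*v - 18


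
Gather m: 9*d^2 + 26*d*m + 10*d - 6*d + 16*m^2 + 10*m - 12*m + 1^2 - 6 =9*d^2 + 4*d + 16*m^2 + m*(26*d - 2) - 5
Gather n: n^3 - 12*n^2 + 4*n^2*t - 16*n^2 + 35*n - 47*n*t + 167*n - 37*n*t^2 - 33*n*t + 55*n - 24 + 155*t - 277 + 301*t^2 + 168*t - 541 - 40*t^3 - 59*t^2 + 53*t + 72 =n^3 + n^2*(4*t - 28) + n*(-37*t^2 - 80*t + 257) - 40*t^3 + 242*t^2 + 376*t - 770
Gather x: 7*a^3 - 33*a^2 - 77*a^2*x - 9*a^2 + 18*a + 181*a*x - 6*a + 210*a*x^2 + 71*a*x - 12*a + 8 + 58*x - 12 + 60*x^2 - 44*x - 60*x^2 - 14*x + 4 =7*a^3 - 42*a^2 + 210*a*x^2 + x*(-77*a^2 + 252*a)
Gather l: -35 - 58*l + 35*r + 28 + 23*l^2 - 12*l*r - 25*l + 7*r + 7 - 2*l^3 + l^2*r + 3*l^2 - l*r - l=-2*l^3 + l^2*(r + 26) + l*(-13*r - 84) + 42*r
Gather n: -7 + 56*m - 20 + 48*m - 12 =104*m - 39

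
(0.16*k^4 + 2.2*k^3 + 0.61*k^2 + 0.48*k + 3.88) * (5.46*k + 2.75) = 0.8736*k^5 + 12.452*k^4 + 9.3806*k^3 + 4.2983*k^2 + 22.5048*k + 10.67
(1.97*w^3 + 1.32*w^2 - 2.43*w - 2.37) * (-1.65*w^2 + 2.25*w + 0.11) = -3.2505*w^5 + 2.2545*w^4 + 7.1962*w^3 - 1.4118*w^2 - 5.5998*w - 0.2607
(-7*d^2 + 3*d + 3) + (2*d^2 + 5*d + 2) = -5*d^2 + 8*d + 5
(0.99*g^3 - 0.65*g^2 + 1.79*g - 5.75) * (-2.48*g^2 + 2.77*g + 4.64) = -2.4552*g^5 + 4.3543*g^4 - 1.6461*g^3 + 16.2023*g^2 - 7.6219*g - 26.68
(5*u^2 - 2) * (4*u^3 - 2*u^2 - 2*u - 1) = 20*u^5 - 10*u^4 - 18*u^3 - u^2 + 4*u + 2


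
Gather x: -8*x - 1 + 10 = 9 - 8*x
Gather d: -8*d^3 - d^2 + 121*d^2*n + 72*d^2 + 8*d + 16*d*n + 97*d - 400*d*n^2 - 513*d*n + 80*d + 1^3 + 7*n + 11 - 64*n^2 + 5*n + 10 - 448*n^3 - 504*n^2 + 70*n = -8*d^3 + d^2*(121*n + 71) + d*(-400*n^2 - 497*n + 185) - 448*n^3 - 568*n^2 + 82*n + 22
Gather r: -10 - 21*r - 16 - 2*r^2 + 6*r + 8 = -2*r^2 - 15*r - 18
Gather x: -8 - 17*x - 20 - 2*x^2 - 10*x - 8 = -2*x^2 - 27*x - 36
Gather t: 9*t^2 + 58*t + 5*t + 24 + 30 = 9*t^2 + 63*t + 54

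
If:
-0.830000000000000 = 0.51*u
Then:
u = -1.63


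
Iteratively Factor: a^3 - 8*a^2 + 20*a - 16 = (a - 4)*(a^2 - 4*a + 4) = (a - 4)*(a - 2)*(a - 2)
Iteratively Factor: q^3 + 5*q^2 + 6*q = (q + 3)*(q^2 + 2*q) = q*(q + 3)*(q + 2)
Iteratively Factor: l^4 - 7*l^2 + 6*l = (l - 1)*(l^3 + l^2 - 6*l) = (l - 1)*(l + 3)*(l^2 - 2*l) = (l - 2)*(l - 1)*(l + 3)*(l)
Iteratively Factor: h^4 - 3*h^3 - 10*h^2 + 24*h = (h)*(h^3 - 3*h^2 - 10*h + 24) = h*(h + 3)*(h^2 - 6*h + 8) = h*(h - 4)*(h + 3)*(h - 2)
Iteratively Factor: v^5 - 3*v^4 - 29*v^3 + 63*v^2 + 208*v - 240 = (v + 4)*(v^4 - 7*v^3 - v^2 + 67*v - 60) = (v - 5)*(v + 4)*(v^3 - 2*v^2 - 11*v + 12) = (v - 5)*(v + 3)*(v + 4)*(v^2 - 5*v + 4) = (v - 5)*(v - 1)*(v + 3)*(v + 4)*(v - 4)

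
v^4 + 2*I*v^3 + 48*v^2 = v^2*(v - 6*I)*(v + 8*I)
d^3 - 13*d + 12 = (d - 3)*(d - 1)*(d + 4)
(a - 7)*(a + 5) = a^2 - 2*a - 35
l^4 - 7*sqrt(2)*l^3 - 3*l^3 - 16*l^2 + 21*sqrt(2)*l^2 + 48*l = l*(l - 3)*(l - 8*sqrt(2))*(l + sqrt(2))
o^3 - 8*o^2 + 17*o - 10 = (o - 5)*(o - 2)*(o - 1)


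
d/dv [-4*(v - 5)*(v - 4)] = 36 - 8*v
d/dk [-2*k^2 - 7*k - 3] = -4*k - 7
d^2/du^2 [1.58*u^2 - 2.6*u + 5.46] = 3.16000000000000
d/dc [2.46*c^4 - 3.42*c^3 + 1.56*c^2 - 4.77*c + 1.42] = 9.84*c^3 - 10.26*c^2 + 3.12*c - 4.77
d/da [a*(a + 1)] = 2*a + 1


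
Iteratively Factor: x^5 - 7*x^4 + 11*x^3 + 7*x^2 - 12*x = (x - 3)*(x^4 - 4*x^3 - x^2 + 4*x) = x*(x - 3)*(x^3 - 4*x^2 - x + 4) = x*(x - 3)*(x + 1)*(x^2 - 5*x + 4) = x*(x - 3)*(x - 1)*(x + 1)*(x - 4)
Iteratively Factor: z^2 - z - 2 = (z + 1)*(z - 2)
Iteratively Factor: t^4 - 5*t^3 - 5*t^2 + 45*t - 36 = (t + 3)*(t^3 - 8*t^2 + 19*t - 12) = (t - 3)*(t + 3)*(t^2 - 5*t + 4) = (t - 3)*(t - 1)*(t + 3)*(t - 4)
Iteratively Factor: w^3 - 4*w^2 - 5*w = (w - 5)*(w^2 + w) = (w - 5)*(w + 1)*(w)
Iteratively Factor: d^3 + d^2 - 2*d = (d)*(d^2 + d - 2) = d*(d - 1)*(d + 2)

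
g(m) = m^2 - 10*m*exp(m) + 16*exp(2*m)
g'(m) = -10*m*exp(m) + 2*m + 32*exp(2*m) - 10*exp(m)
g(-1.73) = 6.56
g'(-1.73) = -1.16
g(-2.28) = 7.70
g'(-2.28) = -2.92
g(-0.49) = 9.25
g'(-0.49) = 7.91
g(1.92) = 617.13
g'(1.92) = 1293.48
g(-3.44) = 12.95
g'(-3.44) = -6.06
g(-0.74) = 7.72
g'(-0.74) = 4.56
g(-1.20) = 6.51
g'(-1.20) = 1.11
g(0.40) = 29.80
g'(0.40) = 51.13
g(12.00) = 423806423646.52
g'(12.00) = 847630750056.11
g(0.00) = 16.00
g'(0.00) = 22.00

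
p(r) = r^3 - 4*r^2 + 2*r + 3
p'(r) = 3*r^2 - 8*r + 2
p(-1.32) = -8.91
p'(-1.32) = 17.79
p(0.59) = 2.99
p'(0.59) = -1.68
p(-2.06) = -26.84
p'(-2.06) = 31.21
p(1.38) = 0.77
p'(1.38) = -3.33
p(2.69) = -1.10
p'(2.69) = 2.19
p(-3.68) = -108.37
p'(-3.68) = 72.07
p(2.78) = -0.87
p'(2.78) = 2.95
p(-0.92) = -3.00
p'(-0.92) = 11.90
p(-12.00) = -2325.00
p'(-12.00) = 530.00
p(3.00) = 0.00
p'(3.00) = 5.00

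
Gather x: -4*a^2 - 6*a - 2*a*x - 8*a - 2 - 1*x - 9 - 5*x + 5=-4*a^2 - 14*a + x*(-2*a - 6) - 6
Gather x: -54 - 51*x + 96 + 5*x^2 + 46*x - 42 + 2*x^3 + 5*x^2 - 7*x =2*x^3 + 10*x^2 - 12*x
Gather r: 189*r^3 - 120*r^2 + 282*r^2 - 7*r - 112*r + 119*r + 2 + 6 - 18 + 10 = 189*r^3 + 162*r^2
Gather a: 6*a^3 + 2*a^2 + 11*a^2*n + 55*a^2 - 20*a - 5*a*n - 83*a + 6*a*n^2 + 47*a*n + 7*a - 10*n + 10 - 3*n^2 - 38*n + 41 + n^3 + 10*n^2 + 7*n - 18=6*a^3 + a^2*(11*n + 57) + a*(6*n^2 + 42*n - 96) + n^3 + 7*n^2 - 41*n + 33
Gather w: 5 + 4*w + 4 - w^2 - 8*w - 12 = -w^2 - 4*w - 3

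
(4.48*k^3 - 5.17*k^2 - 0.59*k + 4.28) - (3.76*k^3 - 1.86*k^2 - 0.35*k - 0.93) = 0.720000000000001*k^3 - 3.31*k^2 - 0.24*k + 5.21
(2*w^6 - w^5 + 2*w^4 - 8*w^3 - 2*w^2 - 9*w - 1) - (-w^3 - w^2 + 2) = 2*w^6 - w^5 + 2*w^4 - 7*w^3 - w^2 - 9*w - 3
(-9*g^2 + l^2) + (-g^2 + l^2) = -10*g^2 + 2*l^2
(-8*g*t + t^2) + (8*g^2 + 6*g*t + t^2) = 8*g^2 - 2*g*t + 2*t^2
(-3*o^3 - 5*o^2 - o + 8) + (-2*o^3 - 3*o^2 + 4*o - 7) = -5*o^3 - 8*o^2 + 3*o + 1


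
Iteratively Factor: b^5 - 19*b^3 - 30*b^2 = (b - 5)*(b^4 + 5*b^3 + 6*b^2) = (b - 5)*(b + 2)*(b^3 + 3*b^2) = (b - 5)*(b + 2)*(b + 3)*(b^2) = b*(b - 5)*(b + 2)*(b + 3)*(b)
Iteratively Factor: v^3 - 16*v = (v + 4)*(v^2 - 4*v) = v*(v + 4)*(v - 4)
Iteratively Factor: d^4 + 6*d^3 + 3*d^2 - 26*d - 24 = (d + 1)*(d^3 + 5*d^2 - 2*d - 24) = (d - 2)*(d + 1)*(d^2 + 7*d + 12) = (d - 2)*(d + 1)*(d + 3)*(d + 4)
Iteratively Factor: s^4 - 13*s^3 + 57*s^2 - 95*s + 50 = (s - 1)*(s^3 - 12*s^2 + 45*s - 50) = (s - 5)*(s - 1)*(s^2 - 7*s + 10) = (s - 5)*(s - 2)*(s - 1)*(s - 5)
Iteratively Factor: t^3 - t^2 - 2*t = (t + 1)*(t^2 - 2*t) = t*(t + 1)*(t - 2)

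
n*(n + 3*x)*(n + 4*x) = n^3 + 7*n^2*x + 12*n*x^2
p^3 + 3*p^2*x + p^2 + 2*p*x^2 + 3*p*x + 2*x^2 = (p + 1)*(p + x)*(p + 2*x)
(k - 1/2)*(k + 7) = k^2 + 13*k/2 - 7/2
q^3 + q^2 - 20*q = q*(q - 4)*(q + 5)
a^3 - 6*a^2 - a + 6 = (a - 6)*(a - 1)*(a + 1)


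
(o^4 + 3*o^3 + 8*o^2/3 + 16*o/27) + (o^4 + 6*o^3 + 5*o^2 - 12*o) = 2*o^4 + 9*o^3 + 23*o^2/3 - 308*o/27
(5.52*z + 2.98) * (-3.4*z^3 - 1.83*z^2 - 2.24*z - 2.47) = -18.768*z^4 - 20.2336*z^3 - 17.8182*z^2 - 20.3096*z - 7.3606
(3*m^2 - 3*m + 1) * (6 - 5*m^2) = -15*m^4 + 15*m^3 + 13*m^2 - 18*m + 6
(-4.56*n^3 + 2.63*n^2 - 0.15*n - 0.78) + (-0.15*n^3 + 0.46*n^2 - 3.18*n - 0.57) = -4.71*n^3 + 3.09*n^2 - 3.33*n - 1.35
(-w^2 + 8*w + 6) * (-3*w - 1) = 3*w^3 - 23*w^2 - 26*w - 6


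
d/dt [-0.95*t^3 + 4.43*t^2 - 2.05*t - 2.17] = -2.85*t^2 + 8.86*t - 2.05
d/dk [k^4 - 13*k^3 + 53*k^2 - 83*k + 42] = 4*k^3 - 39*k^2 + 106*k - 83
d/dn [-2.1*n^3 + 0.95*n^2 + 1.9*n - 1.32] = -6.3*n^2 + 1.9*n + 1.9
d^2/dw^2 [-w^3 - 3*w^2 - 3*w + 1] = -6*w - 6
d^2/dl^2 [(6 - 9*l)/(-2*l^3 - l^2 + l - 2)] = 6*((3*l - 2)*(6*l^2 + 2*l - 1)^2 + (-18*l^2 - 6*l - (3*l - 2)*(6*l + 1) + 3)*(2*l^3 + l^2 - l + 2))/(2*l^3 + l^2 - l + 2)^3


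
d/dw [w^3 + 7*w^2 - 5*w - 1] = 3*w^2 + 14*w - 5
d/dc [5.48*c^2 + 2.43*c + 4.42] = 10.96*c + 2.43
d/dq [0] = 0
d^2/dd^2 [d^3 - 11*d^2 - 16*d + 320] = 6*d - 22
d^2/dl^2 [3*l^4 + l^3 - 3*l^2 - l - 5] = 36*l^2 + 6*l - 6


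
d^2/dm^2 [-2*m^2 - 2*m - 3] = -4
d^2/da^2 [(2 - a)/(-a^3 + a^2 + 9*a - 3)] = 2*((a - 2)*(-3*a^2 + 2*a + 9)^2 + (-3*a^2 + 2*a - (a - 2)*(3*a - 1) + 9)*(a^3 - a^2 - 9*a + 3))/(a^3 - a^2 - 9*a + 3)^3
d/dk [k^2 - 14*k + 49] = 2*k - 14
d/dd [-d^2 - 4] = -2*d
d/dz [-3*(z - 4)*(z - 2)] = 18 - 6*z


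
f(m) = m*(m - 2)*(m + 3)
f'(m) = m*(m - 2) + m*(m + 3) + (m - 2)*(m + 3)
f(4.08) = 60.08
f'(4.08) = 52.10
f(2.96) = 16.94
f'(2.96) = 26.20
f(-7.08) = -262.29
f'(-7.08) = 130.22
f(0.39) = -2.13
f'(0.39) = -4.76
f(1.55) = -3.17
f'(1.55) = 4.31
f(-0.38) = 2.37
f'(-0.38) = -6.33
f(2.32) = 3.95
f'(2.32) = 14.79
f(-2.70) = 3.81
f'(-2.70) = 10.47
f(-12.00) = -1512.00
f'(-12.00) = 402.00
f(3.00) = 18.00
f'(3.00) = 27.00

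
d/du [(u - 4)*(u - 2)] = 2*u - 6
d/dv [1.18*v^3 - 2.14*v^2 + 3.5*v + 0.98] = 3.54*v^2 - 4.28*v + 3.5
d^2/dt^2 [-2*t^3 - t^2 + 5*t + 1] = -12*t - 2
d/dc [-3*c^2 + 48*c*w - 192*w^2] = -6*c + 48*w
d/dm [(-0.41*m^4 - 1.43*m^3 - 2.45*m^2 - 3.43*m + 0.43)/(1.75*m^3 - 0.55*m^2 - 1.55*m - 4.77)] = (-0.7175*m^6 + 0.451*m^5 + 6.9805*m^4 + 24.2608*m^3 + 20.1168*m^2 + 23.846*m + 17.0276)/(3.0625*m^6 - 1.925*m^5 - 5.1225*m^4 - 14.99*m^3 + 7.6495*m^2 + 14.787*m + 22.7529)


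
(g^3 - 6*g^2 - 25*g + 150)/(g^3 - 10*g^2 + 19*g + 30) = (g + 5)/(g + 1)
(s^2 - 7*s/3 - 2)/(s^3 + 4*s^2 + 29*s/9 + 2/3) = 3*(s - 3)/(3*s^2 + 10*s + 3)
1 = 1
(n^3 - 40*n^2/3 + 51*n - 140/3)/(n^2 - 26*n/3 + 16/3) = (3*n^3 - 40*n^2 + 153*n - 140)/(3*n^2 - 26*n + 16)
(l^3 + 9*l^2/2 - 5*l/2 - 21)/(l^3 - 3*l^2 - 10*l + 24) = (l + 7/2)/(l - 4)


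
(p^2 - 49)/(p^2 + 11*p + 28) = (p - 7)/(p + 4)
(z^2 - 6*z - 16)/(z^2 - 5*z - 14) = (z - 8)/(z - 7)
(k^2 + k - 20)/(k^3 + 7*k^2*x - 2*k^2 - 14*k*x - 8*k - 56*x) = (k + 5)/(k^2 + 7*k*x + 2*k + 14*x)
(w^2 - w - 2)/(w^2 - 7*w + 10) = (w + 1)/(w - 5)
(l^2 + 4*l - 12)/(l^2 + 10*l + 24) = (l - 2)/(l + 4)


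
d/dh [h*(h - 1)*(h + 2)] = 3*h^2 + 2*h - 2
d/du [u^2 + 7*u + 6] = 2*u + 7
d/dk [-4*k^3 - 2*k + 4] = -12*k^2 - 2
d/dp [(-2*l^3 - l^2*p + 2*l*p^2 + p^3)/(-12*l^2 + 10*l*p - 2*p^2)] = (16*l^4 - 28*l^3*p - 9*l^2*p^2 + 10*l*p^3 - p^4)/(2*(36*l^4 - 60*l^3*p + 37*l^2*p^2 - 10*l*p^3 + p^4))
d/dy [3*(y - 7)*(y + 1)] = 6*y - 18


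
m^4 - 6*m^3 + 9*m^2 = m^2*(m - 3)^2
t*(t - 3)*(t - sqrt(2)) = t^3 - 3*t^2 - sqrt(2)*t^2 + 3*sqrt(2)*t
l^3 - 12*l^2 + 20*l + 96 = (l - 8)*(l - 6)*(l + 2)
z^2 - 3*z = z*(z - 3)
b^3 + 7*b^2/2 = b^2*(b + 7/2)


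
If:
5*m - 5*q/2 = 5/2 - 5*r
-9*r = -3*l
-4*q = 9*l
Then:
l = 3*r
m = 1/2 - 35*r/8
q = -27*r/4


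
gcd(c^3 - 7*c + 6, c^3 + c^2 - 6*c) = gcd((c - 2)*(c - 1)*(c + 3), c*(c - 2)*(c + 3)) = c^2 + c - 6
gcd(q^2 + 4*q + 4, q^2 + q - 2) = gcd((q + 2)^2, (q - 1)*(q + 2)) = q + 2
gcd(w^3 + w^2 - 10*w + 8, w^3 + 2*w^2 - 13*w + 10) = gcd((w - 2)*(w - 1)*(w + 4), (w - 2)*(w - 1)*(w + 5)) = w^2 - 3*w + 2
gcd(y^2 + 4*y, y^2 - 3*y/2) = y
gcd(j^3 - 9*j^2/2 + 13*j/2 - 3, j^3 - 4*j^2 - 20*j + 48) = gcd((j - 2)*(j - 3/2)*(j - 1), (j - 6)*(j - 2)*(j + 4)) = j - 2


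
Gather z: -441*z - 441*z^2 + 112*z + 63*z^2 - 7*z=-378*z^2 - 336*z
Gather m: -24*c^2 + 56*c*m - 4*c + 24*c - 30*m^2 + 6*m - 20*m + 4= -24*c^2 + 20*c - 30*m^2 + m*(56*c - 14) + 4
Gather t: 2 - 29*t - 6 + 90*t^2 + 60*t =90*t^2 + 31*t - 4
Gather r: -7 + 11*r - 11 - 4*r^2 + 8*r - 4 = -4*r^2 + 19*r - 22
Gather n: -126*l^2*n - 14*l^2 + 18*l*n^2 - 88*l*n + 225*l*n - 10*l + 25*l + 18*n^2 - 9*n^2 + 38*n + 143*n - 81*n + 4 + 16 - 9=-14*l^2 + 15*l + n^2*(18*l + 9) + n*(-126*l^2 + 137*l + 100) + 11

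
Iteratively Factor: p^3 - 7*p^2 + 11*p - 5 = (p - 1)*(p^2 - 6*p + 5) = (p - 5)*(p - 1)*(p - 1)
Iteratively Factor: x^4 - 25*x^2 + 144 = (x - 3)*(x^3 + 3*x^2 - 16*x - 48) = (x - 3)*(x + 3)*(x^2 - 16) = (x - 4)*(x - 3)*(x + 3)*(x + 4)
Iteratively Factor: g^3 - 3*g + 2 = (g + 2)*(g^2 - 2*g + 1) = (g - 1)*(g + 2)*(g - 1)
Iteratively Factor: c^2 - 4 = (c + 2)*(c - 2)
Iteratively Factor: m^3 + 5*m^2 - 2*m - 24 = (m + 4)*(m^2 + m - 6) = (m - 2)*(m + 4)*(m + 3)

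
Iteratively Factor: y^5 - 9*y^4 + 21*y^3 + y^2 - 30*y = (y - 2)*(y^4 - 7*y^3 + 7*y^2 + 15*y) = y*(y - 2)*(y^3 - 7*y^2 + 7*y + 15) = y*(y - 2)*(y + 1)*(y^2 - 8*y + 15) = y*(y - 3)*(y - 2)*(y + 1)*(y - 5)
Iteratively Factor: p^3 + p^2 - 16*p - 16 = (p + 4)*(p^2 - 3*p - 4) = (p + 1)*(p + 4)*(p - 4)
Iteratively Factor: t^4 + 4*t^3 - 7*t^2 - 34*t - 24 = (t - 3)*(t^3 + 7*t^2 + 14*t + 8) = (t - 3)*(t + 4)*(t^2 + 3*t + 2) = (t - 3)*(t + 2)*(t + 4)*(t + 1)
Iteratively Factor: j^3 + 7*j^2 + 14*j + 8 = (j + 2)*(j^2 + 5*j + 4) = (j + 1)*(j + 2)*(j + 4)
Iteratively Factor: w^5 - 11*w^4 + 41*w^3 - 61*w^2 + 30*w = (w - 5)*(w^4 - 6*w^3 + 11*w^2 - 6*w) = w*(w - 5)*(w^3 - 6*w^2 + 11*w - 6) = w*(w - 5)*(w - 2)*(w^2 - 4*w + 3) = w*(w - 5)*(w - 3)*(w - 2)*(w - 1)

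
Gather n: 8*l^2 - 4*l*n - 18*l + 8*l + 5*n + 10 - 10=8*l^2 - 10*l + n*(5 - 4*l)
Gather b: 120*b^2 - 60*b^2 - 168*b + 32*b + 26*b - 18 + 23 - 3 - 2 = 60*b^2 - 110*b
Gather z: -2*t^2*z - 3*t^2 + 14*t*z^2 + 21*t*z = -3*t^2 + 14*t*z^2 + z*(-2*t^2 + 21*t)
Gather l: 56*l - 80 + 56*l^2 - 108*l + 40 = 56*l^2 - 52*l - 40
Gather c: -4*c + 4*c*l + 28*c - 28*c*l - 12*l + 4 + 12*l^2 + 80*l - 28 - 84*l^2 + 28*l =c*(24 - 24*l) - 72*l^2 + 96*l - 24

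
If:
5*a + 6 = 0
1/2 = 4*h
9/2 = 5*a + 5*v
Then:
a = -6/5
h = 1/8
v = 21/10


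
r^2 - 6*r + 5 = (r - 5)*(r - 1)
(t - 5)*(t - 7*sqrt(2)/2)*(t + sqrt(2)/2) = t^3 - 5*t^2 - 3*sqrt(2)*t^2 - 7*t/2 + 15*sqrt(2)*t + 35/2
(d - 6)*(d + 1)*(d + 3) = d^3 - 2*d^2 - 21*d - 18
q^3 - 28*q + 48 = (q - 4)*(q - 2)*(q + 6)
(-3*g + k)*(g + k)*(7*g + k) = -21*g^3 - 17*g^2*k + 5*g*k^2 + k^3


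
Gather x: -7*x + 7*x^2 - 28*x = 7*x^2 - 35*x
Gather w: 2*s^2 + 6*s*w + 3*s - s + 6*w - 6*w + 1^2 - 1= 2*s^2 + 6*s*w + 2*s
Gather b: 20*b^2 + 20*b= 20*b^2 + 20*b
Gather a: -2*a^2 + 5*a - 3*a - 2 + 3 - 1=-2*a^2 + 2*a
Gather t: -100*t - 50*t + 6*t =-144*t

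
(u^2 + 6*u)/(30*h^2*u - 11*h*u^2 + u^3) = (u + 6)/(30*h^2 - 11*h*u + u^2)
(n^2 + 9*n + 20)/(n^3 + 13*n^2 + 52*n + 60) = (n + 4)/(n^2 + 8*n + 12)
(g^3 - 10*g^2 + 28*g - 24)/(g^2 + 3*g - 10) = (g^2 - 8*g + 12)/(g + 5)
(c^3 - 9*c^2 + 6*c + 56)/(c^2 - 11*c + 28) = c + 2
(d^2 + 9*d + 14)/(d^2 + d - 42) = (d + 2)/(d - 6)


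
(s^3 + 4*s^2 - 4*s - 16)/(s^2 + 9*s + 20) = (s^2 - 4)/(s + 5)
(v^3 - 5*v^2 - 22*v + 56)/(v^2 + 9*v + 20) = (v^2 - 9*v + 14)/(v + 5)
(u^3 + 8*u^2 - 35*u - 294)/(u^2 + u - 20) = (u^3 + 8*u^2 - 35*u - 294)/(u^2 + u - 20)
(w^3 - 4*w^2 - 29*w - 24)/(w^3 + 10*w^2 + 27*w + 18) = (w - 8)/(w + 6)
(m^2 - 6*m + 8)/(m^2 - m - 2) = (m - 4)/(m + 1)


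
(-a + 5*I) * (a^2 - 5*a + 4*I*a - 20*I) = -a^3 + 5*a^2 + I*a^2 - 20*a - 5*I*a + 100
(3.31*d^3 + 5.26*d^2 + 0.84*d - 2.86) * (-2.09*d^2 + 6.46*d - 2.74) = -6.9179*d^5 + 10.3892*d^4 + 23.1546*d^3 - 3.0086*d^2 - 20.7772*d + 7.8364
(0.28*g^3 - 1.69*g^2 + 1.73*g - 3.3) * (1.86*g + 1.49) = 0.5208*g^4 - 2.7262*g^3 + 0.6997*g^2 - 3.5603*g - 4.917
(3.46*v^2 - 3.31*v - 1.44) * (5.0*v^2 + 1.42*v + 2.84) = 17.3*v^4 - 11.6368*v^3 - 2.0738*v^2 - 11.4452*v - 4.0896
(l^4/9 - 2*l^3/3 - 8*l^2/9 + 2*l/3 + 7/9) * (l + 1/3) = l^5/9 - 17*l^4/27 - 10*l^3/9 + 10*l^2/27 + l + 7/27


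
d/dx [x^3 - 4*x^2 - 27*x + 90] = 3*x^2 - 8*x - 27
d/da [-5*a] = -5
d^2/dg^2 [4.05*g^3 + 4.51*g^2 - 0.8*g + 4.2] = 24.3*g + 9.02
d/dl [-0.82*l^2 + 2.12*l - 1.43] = 2.12 - 1.64*l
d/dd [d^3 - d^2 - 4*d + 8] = 3*d^2 - 2*d - 4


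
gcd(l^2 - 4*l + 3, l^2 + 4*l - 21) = l - 3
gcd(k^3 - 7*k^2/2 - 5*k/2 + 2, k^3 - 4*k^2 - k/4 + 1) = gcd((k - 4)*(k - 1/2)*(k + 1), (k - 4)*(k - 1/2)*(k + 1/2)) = k^2 - 9*k/2 + 2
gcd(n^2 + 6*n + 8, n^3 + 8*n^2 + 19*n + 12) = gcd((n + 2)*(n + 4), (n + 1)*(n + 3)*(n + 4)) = n + 4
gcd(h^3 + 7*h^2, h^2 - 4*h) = h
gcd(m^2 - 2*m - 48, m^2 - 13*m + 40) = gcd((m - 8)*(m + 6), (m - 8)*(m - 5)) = m - 8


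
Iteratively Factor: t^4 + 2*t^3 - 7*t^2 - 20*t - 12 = (t + 2)*(t^3 - 7*t - 6) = (t + 1)*(t + 2)*(t^2 - t - 6) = (t - 3)*(t + 1)*(t + 2)*(t + 2)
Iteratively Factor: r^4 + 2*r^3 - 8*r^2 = (r)*(r^3 + 2*r^2 - 8*r) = r*(r + 4)*(r^2 - 2*r) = r*(r - 2)*(r + 4)*(r)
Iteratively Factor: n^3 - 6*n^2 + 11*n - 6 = (n - 3)*(n^2 - 3*n + 2) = (n - 3)*(n - 2)*(n - 1)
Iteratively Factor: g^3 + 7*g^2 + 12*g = (g + 3)*(g^2 + 4*g) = g*(g + 3)*(g + 4)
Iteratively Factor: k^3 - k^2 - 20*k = (k)*(k^2 - k - 20) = k*(k + 4)*(k - 5)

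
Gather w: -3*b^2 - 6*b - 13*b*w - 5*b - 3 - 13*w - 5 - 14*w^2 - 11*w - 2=-3*b^2 - 11*b - 14*w^2 + w*(-13*b - 24) - 10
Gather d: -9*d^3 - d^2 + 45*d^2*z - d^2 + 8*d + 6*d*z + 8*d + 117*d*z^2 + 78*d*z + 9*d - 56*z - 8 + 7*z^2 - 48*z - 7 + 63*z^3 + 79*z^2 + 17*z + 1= -9*d^3 + d^2*(45*z - 2) + d*(117*z^2 + 84*z + 25) + 63*z^3 + 86*z^2 - 87*z - 14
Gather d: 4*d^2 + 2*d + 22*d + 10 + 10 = 4*d^2 + 24*d + 20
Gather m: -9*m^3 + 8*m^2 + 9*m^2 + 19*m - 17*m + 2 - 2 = -9*m^3 + 17*m^2 + 2*m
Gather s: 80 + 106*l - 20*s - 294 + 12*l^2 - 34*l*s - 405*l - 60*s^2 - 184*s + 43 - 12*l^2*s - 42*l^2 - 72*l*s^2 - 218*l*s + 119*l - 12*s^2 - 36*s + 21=-30*l^2 - 180*l + s^2*(-72*l - 72) + s*(-12*l^2 - 252*l - 240) - 150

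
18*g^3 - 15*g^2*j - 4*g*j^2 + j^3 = (-6*g + j)*(-g + j)*(3*g + j)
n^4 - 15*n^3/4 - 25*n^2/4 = n^2*(n - 5)*(n + 5/4)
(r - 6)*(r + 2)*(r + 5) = r^3 + r^2 - 32*r - 60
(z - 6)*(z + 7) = z^2 + z - 42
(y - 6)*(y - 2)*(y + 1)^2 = y^4 - 6*y^3 - 3*y^2 + 16*y + 12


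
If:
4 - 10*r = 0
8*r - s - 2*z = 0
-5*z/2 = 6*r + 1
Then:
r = 2/5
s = 148/25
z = -34/25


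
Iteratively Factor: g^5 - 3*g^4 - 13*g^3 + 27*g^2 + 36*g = (g + 3)*(g^4 - 6*g^3 + 5*g^2 + 12*g) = (g + 1)*(g + 3)*(g^3 - 7*g^2 + 12*g) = (g - 3)*(g + 1)*(g + 3)*(g^2 - 4*g) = (g - 4)*(g - 3)*(g + 1)*(g + 3)*(g)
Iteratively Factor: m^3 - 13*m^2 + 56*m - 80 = (m - 4)*(m^2 - 9*m + 20) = (m - 5)*(m - 4)*(m - 4)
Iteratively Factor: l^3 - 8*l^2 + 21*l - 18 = (l - 3)*(l^2 - 5*l + 6) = (l - 3)*(l - 2)*(l - 3)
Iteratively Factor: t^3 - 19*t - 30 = (t + 3)*(t^2 - 3*t - 10) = (t - 5)*(t + 3)*(t + 2)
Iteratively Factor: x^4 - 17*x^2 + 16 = (x - 4)*(x^3 + 4*x^2 - x - 4) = (x - 4)*(x + 1)*(x^2 + 3*x - 4) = (x - 4)*(x - 1)*(x + 1)*(x + 4)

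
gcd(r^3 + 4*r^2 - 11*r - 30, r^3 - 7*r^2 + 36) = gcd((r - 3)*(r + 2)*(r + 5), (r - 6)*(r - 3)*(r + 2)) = r^2 - r - 6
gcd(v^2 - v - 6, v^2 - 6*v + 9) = v - 3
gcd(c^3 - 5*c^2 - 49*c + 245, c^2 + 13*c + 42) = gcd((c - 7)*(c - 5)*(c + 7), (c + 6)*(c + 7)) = c + 7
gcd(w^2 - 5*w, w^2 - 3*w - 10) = w - 5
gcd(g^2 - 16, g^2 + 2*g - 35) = 1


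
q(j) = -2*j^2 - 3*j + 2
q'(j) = -4*j - 3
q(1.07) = -3.50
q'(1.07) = -7.28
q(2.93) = -23.96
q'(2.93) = -14.72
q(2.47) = -17.61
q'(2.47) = -12.88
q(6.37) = -98.26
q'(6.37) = -28.48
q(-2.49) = -2.93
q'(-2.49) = 6.96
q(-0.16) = 2.43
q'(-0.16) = -2.36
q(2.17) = -13.93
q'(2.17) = -11.68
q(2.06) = -12.67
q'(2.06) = -11.24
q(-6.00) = -52.00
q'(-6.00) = 21.00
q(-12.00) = -250.00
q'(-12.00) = 45.00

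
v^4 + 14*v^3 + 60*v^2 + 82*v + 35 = (v + 1)^2*(v + 5)*(v + 7)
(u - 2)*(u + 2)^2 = u^3 + 2*u^2 - 4*u - 8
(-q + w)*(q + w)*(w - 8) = -q^2*w + 8*q^2 + w^3 - 8*w^2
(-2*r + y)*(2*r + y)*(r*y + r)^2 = -4*r^4*y^2 - 8*r^4*y - 4*r^4 + r^2*y^4 + 2*r^2*y^3 + r^2*y^2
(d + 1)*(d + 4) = d^2 + 5*d + 4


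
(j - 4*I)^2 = j^2 - 8*I*j - 16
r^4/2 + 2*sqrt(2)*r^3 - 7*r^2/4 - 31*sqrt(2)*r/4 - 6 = (r/2 + sqrt(2)/2)*(r - 3*sqrt(2)/2)*(r + sqrt(2)/2)*(r + 4*sqrt(2))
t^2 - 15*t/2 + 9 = (t - 6)*(t - 3/2)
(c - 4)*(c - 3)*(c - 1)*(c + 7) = c^4 - c^3 - 37*c^2 + 121*c - 84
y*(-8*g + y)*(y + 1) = -8*g*y^2 - 8*g*y + y^3 + y^2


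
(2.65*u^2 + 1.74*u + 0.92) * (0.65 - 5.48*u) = -14.522*u^3 - 7.8127*u^2 - 3.9106*u + 0.598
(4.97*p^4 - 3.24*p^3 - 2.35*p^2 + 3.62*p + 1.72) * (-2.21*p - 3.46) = -10.9837*p^5 - 10.0358*p^4 + 16.4039*p^3 + 0.130800000000001*p^2 - 16.3264*p - 5.9512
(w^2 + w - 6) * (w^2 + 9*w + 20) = w^4 + 10*w^3 + 23*w^2 - 34*w - 120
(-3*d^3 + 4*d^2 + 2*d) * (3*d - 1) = -9*d^4 + 15*d^3 + 2*d^2 - 2*d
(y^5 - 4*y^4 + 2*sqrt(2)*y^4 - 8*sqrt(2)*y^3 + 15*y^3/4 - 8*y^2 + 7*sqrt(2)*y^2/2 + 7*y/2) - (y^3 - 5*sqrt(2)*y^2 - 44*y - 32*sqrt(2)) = y^5 - 4*y^4 + 2*sqrt(2)*y^4 - 8*sqrt(2)*y^3 + 11*y^3/4 - 8*y^2 + 17*sqrt(2)*y^2/2 + 95*y/2 + 32*sqrt(2)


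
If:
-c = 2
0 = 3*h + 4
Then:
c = -2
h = -4/3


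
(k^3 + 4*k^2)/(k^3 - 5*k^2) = (k + 4)/(k - 5)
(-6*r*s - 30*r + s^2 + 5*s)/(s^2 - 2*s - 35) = (-6*r + s)/(s - 7)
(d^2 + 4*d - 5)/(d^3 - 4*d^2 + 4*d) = (d^2 + 4*d - 5)/(d*(d^2 - 4*d + 4))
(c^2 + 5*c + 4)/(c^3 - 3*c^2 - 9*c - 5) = (c + 4)/(c^2 - 4*c - 5)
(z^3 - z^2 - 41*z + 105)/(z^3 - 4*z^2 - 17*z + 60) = (z + 7)/(z + 4)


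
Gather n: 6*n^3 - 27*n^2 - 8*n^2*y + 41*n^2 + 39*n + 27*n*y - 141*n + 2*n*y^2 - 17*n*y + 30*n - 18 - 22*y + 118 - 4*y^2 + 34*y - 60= 6*n^3 + n^2*(14 - 8*y) + n*(2*y^2 + 10*y - 72) - 4*y^2 + 12*y + 40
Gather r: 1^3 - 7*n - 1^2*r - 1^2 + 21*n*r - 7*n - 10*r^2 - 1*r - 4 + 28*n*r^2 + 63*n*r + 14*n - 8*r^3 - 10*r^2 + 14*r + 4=-8*r^3 + r^2*(28*n - 20) + r*(84*n + 12)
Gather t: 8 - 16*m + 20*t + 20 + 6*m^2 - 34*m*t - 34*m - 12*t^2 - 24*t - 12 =6*m^2 - 50*m - 12*t^2 + t*(-34*m - 4) + 16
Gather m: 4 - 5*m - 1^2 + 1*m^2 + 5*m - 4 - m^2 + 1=0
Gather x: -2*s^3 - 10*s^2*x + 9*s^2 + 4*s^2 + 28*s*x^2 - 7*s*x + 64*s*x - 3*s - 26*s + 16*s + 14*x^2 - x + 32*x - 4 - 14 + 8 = -2*s^3 + 13*s^2 - 13*s + x^2*(28*s + 14) + x*(-10*s^2 + 57*s + 31) - 10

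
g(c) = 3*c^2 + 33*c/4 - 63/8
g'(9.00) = 62.25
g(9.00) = 309.38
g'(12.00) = 80.25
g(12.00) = 523.12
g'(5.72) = 42.57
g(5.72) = 137.47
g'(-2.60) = -7.35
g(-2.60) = -9.04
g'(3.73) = 30.63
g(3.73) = 64.64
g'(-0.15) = 7.35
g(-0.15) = -9.04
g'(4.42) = 34.77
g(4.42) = 87.20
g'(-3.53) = -12.93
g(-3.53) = 0.39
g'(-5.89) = -27.09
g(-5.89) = 47.61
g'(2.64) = 24.09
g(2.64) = 34.81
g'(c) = 6*c + 33/4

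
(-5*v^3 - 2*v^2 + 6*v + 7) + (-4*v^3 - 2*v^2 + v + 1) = -9*v^3 - 4*v^2 + 7*v + 8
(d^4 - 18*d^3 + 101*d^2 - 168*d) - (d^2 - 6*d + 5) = d^4 - 18*d^3 + 100*d^2 - 162*d - 5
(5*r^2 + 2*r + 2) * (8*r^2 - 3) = 40*r^4 + 16*r^3 + r^2 - 6*r - 6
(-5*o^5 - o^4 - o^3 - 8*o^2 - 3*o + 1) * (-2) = 10*o^5 + 2*o^4 + 2*o^3 + 16*o^2 + 6*o - 2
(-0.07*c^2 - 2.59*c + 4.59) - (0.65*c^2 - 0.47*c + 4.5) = -0.72*c^2 - 2.12*c + 0.0899999999999999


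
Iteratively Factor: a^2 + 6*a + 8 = (a + 2)*(a + 4)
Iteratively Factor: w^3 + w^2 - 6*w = (w)*(w^2 + w - 6) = w*(w + 3)*(w - 2)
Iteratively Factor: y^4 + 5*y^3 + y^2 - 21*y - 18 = (y + 3)*(y^3 + 2*y^2 - 5*y - 6) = (y + 1)*(y + 3)*(y^2 + y - 6) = (y + 1)*(y + 3)^2*(y - 2)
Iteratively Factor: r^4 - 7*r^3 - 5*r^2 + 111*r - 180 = (r - 5)*(r^3 - 2*r^2 - 15*r + 36) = (r - 5)*(r - 3)*(r^2 + r - 12) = (r - 5)*(r - 3)^2*(r + 4)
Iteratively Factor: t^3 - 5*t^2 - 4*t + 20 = (t - 5)*(t^2 - 4) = (t - 5)*(t + 2)*(t - 2)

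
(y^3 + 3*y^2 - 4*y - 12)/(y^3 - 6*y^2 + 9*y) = (y^3 + 3*y^2 - 4*y - 12)/(y*(y^2 - 6*y + 9))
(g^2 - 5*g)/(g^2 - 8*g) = (g - 5)/(g - 8)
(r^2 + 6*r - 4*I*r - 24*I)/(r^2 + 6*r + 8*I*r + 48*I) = (r - 4*I)/(r + 8*I)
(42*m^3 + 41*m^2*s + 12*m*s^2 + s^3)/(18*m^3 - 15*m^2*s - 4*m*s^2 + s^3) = (14*m^2 + 9*m*s + s^2)/(6*m^2 - 7*m*s + s^2)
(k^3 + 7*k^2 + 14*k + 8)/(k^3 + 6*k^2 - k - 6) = (k^2 + 6*k + 8)/(k^2 + 5*k - 6)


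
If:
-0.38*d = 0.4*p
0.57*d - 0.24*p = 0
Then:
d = 0.00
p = 0.00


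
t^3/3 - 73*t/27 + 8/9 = (t/3 + 1)*(t - 8/3)*(t - 1/3)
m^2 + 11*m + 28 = (m + 4)*(m + 7)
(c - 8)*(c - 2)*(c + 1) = c^3 - 9*c^2 + 6*c + 16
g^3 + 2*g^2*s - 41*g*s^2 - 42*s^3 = (g - 6*s)*(g + s)*(g + 7*s)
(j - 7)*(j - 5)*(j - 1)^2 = j^4 - 14*j^3 + 60*j^2 - 82*j + 35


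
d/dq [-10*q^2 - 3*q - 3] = -20*q - 3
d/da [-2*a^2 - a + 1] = -4*a - 1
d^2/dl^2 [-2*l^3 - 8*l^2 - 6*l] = -12*l - 16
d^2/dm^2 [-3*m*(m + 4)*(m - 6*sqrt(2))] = -18*m - 24 + 36*sqrt(2)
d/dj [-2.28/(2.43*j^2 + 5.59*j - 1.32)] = (11.0808*j + 12.7452)/(2.43*j^2 + 5.59*j - 1.32)^2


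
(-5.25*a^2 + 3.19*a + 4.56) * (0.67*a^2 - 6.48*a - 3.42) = -3.5175*a^4 + 36.1573*a^3 + 0.338999999999995*a^2 - 40.4586*a - 15.5952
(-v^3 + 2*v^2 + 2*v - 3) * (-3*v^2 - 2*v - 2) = 3*v^5 - 4*v^4 - 8*v^3 + v^2 + 2*v + 6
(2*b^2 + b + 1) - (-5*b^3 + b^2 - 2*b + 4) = 5*b^3 + b^2 + 3*b - 3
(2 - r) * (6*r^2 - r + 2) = -6*r^3 + 13*r^2 - 4*r + 4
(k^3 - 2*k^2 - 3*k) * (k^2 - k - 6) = k^5 - 3*k^4 - 7*k^3 + 15*k^2 + 18*k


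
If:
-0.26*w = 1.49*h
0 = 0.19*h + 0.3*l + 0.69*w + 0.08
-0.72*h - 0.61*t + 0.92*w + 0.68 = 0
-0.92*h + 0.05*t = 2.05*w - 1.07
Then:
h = -0.11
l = -1.63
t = 2.18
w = 0.62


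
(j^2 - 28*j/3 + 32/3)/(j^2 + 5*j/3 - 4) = (j - 8)/(j + 3)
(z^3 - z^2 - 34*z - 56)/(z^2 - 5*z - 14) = z + 4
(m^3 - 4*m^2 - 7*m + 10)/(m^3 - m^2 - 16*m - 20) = (m - 1)/(m + 2)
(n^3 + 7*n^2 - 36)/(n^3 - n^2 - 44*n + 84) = (n^2 + 9*n + 18)/(n^2 + n - 42)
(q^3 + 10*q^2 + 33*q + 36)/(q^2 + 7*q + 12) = q + 3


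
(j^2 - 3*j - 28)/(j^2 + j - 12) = (j - 7)/(j - 3)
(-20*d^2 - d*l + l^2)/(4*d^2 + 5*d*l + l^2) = (-5*d + l)/(d + l)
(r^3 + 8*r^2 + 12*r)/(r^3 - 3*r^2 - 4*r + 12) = r*(r + 6)/(r^2 - 5*r + 6)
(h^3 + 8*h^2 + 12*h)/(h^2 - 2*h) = (h^2 + 8*h + 12)/(h - 2)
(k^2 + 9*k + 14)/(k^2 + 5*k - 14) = (k + 2)/(k - 2)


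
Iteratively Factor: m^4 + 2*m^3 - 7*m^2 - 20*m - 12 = (m + 2)*(m^3 - 7*m - 6) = (m + 1)*(m + 2)*(m^2 - m - 6) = (m - 3)*(m + 1)*(m + 2)*(m + 2)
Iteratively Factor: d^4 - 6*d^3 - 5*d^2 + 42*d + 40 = (d + 1)*(d^3 - 7*d^2 + 2*d + 40) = (d + 1)*(d + 2)*(d^2 - 9*d + 20) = (d - 4)*(d + 1)*(d + 2)*(d - 5)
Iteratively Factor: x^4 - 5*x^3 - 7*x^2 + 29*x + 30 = (x - 3)*(x^3 - 2*x^2 - 13*x - 10) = (x - 3)*(x + 2)*(x^2 - 4*x - 5) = (x - 3)*(x + 1)*(x + 2)*(x - 5)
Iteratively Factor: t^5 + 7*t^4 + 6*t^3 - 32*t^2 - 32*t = (t + 4)*(t^4 + 3*t^3 - 6*t^2 - 8*t) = t*(t + 4)*(t^3 + 3*t^2 - 6*t - 8) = t*(t + 1)*(t + 4)*(t^2 + 2*t - 8) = t*(t + 1)*(t + 4)^2*(t - 2)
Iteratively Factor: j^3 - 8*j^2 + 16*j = (j)*(j^2 - 8*j + 16) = j*(j - 4)*(j - 4)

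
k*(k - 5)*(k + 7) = k^3 + 2*k^2 - 35*k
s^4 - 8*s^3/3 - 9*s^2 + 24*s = s*(s - 3)*(s - 8/3)*(s + 3)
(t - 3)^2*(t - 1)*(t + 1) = t^4 - 6*t^3 + 8*t^2 + 6*t - 9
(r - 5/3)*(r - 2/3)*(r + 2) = r^3 - r^2/3 - 32*r/9 + 20/9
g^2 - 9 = (g - 3)*(g + 3)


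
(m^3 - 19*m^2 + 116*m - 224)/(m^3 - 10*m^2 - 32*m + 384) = (m^2 - 11*m + 28)/(m^2 - 2*m - 48)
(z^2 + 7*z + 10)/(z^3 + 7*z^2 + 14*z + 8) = (z + 5)/(z^2 + 5*z + 4)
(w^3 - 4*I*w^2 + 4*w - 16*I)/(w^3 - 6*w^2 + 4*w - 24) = (w - 4*I)/(w - 6)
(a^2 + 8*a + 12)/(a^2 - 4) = (a + 6)/(a - 2)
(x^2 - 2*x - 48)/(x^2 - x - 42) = (x - 8)/(x - 7)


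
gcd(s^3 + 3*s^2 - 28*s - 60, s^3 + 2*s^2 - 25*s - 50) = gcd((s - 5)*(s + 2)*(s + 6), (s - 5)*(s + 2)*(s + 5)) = s^2 - 3*s - 10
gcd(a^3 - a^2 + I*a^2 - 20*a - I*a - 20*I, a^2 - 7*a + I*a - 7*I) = a + I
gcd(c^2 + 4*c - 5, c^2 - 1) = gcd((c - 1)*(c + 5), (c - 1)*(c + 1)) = c - 1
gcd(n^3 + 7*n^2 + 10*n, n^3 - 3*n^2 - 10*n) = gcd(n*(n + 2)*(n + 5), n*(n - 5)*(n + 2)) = n^2 + 2*n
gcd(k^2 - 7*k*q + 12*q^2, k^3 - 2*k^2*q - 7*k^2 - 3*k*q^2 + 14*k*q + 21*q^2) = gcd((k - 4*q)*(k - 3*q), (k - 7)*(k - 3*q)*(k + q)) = -k + 3*q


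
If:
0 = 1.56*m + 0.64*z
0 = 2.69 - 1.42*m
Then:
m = 1.89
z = -4.62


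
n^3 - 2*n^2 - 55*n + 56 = (n - 8)*(n - 1)*(n + 7)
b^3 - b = b*(b - 1)*(b + 1)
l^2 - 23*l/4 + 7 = (l - 4)*(l - 7/4)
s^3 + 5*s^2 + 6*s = s*(s + 2)*(s + 3)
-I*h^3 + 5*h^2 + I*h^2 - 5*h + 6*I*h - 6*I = (h + 2*I)*(h + 3*I)*(-I*h + I)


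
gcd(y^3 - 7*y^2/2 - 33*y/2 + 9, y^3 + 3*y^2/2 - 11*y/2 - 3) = y + 3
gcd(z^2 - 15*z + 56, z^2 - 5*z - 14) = z - 7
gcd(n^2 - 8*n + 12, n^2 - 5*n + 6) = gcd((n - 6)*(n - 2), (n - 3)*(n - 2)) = n - 2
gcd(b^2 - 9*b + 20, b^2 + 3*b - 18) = 1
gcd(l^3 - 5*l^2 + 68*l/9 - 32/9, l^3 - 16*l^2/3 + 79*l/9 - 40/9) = l^2 - 11*l/3 + 8/3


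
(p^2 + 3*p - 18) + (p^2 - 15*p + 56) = 2*p^2 - 12*p + 38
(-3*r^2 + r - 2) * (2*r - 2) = -6*r^3 + 8*r^2 - 6*r + 4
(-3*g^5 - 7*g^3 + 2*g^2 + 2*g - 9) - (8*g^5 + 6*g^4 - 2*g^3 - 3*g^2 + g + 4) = -11*g^5 - 6*g^4 - 5*g^3 + 5*g^2 + g - 13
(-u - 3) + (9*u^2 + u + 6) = 9*u^2 + 3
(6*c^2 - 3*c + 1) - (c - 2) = 6*c^2 - 4*c + 3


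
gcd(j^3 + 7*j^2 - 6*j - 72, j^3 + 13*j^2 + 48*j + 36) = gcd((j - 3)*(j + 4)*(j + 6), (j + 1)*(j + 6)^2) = j + 6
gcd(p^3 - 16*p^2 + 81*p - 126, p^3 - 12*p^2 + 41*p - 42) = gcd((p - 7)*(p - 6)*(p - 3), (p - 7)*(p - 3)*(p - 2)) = p^2 - 10*p + 21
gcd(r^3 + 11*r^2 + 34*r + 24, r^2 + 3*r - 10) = 1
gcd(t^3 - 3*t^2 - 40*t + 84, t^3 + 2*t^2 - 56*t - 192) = t + 6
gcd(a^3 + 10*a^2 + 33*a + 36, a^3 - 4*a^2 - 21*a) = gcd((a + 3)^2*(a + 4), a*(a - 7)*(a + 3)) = a + 3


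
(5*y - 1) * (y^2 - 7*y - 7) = 5*y^3 - 36*y^2 - 28*y + 7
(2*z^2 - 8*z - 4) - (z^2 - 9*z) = z^2 + z - 4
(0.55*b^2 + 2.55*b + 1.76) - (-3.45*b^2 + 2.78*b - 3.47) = 4.0*b^2 - 0.23*b + 5.23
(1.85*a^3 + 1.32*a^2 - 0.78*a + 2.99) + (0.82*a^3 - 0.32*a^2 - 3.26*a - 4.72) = 2.67*a^3 + 1.0*a^2 - 4.04*a - 1.73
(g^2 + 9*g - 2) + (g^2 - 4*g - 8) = 2*g^2 + 5*g - 10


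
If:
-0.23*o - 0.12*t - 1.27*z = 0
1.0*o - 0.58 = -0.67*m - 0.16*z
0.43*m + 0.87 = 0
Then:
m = -2.02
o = 1.93558139534884 - 0.16*z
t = -10.2766666666667*z - 3.70986434108527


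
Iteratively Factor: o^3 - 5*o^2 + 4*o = (o - 4)*(o^2 - o) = (o - 4)*(o - 1)*(o)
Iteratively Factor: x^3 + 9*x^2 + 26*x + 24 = (x + 4)*(x^2 + 5*x + 6) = (x + 2)*(x + 4)*(x + 3)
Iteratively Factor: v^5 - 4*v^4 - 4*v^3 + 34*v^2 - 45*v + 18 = (v - 3)*(v^4 - v^3 - 7*v^2 + 13*v - 6) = (v - 3)*(v + 3)*(v^3 - 4*v^2 + 5*v - 2) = (v - 3)*(v - 1)*(v + 3)*(v^2 - 3*v + 2) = (v - 3)*(v - 2)*(v - 1)*(v + 3)*(v - 1)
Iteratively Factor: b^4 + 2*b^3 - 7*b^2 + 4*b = (b)*(b^3 + 2*b^2 - 7*b + 4) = b*(b - 1)*(b^2 + 3*b - 4) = b*(b - 1)^2*(b + 4)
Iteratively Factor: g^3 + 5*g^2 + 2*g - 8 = (g + 2)*(g^2 + 3*g - 4) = (g + 2)*(g + 4)*(g - 1)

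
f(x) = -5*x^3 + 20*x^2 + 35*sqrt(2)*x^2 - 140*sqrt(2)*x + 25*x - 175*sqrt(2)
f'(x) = -15*x^2 + 40*x + 70*sqrt(2)*x - 140*sqrt(2) + 25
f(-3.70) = 1597.26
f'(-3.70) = -892.62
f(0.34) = -298.47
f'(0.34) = -127.47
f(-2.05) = 442.28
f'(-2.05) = -520.97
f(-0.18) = -214.07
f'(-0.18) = -198.49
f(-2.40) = 637.11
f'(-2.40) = -592.98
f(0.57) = -324.44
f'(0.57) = -98.64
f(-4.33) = 2210.47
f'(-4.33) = -1056.07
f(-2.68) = 811.53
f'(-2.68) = -653.23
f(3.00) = -275.98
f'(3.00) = 108.99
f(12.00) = -955.73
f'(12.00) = -665.05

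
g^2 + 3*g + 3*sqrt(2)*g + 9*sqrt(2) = (g + 3)*(g + 3*sqrt(2))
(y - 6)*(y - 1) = y^2 - 7*y + 6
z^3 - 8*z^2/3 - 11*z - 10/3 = (z - 5)*(z + 1/3)*(z + 2)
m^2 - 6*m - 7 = (m - 7)*(m + 1)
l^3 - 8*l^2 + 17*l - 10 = (l - 5)*(l - 2)*(l - 1)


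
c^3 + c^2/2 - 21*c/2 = c*(c - 3)*(c + 7/2)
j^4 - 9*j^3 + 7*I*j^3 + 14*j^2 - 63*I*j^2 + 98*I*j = j*(j - 7)*(j - 2)*(j + 7*I)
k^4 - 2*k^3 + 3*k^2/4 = k^2*(k - 3/2)*(k - 1/2)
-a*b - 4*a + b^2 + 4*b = (-a + b)*(b + 4)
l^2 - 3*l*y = l*(l - 3*y)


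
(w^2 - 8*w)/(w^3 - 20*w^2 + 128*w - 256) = w/(w^2 - 12*w + 32)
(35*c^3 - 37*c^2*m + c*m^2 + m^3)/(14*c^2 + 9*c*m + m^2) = (5*c^2 - 6*c*m + m^2)/(2*c + m)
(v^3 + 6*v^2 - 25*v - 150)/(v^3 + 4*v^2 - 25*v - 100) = (v + 6)/(v + 4)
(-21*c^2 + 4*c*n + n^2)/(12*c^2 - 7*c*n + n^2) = (-7*c - n)/(4*c - n)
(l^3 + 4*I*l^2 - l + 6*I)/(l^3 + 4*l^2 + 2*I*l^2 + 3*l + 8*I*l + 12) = (l + 2*I)/(l + 4)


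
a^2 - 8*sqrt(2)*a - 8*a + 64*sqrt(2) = (a - 8)*(a - 8*sqrt(2))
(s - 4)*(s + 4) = s^2 - 16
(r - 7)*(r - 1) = r^2 - 8*r + 7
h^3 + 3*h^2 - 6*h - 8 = (h - 2)*(h + 1)*(h + 4)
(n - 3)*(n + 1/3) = n^2 - 8*n/3 - 1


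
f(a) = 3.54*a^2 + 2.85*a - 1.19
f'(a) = 7.08*a + 2.85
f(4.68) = 89.68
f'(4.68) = 35.98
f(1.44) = 10.25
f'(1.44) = 13.05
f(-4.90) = 69.84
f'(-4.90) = -31.84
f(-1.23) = 0.66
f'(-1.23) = -5.86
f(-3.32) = 28.37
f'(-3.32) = -20.66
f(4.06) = 68.73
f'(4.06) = 31.59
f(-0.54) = -1.70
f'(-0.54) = -0.97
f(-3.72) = 37.20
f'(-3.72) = -23.49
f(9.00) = 311.20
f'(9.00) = 66.57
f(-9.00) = 259.90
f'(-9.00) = -60.87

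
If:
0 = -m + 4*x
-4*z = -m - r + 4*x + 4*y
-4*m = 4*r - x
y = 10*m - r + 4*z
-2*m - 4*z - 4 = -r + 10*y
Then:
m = -2/7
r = 15/56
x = -1/14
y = -4/7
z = 143/224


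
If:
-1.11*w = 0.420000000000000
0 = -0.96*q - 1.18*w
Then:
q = 0.47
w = -0.38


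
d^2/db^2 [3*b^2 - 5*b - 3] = 6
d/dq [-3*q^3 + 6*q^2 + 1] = 3*q*(4 - 3*q)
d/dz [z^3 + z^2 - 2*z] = 3*z^2 + 2*z - 2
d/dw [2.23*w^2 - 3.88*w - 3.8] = 4.46*w - 3.88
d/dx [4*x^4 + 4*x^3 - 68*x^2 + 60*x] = 16*x^3 + 12*x^2 - 136*x + 60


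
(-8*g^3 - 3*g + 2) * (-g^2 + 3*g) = 8*g^5 - 24*g^4 + 3*g^3 - 11*g^2 + 6*g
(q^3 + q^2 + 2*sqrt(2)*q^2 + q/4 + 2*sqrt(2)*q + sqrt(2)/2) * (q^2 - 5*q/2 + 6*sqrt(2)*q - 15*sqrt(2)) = q^5 - 3*q^4/2 + 8*sqrt(2)*q^4 - 12*sqrt(2)*q^3 + 87*q^3/4 - 293*q^2/8 - 18*sqrt(2)*q^2 - 54*q - 5*sqrt(2)*q - 15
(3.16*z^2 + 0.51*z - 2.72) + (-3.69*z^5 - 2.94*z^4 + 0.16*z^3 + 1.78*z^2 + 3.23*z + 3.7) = -3.69*z^5 - 2.94*z^4 + 0.16*z^3 + 4.94*z^2 + 3.74*z + 0.98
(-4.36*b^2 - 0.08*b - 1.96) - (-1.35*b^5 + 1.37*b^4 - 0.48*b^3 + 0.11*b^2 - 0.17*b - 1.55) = 1.35*b^5 - 1.37*b^4 + 0.48*b^3 - 4.47*b^2 + 0.09*b - 0.41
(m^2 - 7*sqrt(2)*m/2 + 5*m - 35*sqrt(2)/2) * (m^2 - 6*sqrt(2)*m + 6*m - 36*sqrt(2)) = m^4 - 19*sqrt(2)*m^3/2 + 11*m^3 - 209*sqrt(2)*m^2/2 + 72*m^2 - 285*sqrt(2)*m + 462*m + 1260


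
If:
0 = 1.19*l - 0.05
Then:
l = 0.04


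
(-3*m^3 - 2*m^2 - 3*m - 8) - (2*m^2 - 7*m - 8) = -3*m^3 - 4*m^2 + 4*m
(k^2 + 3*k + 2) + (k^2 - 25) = 2*k^2 + 3*k - 23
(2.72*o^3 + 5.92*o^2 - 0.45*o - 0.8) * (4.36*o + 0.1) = 11.8592*o^4 + 26.0832*o^3 - 1.37*o^2 - 3.533*o - 0.08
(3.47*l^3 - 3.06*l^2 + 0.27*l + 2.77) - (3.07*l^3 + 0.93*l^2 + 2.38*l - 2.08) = 0.4*l^3 - 3.99*l^2 - 2.11*l + 4.85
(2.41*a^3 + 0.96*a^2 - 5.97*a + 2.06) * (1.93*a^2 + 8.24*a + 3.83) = 4.6513*a^5 + 21.7112*a^4 + 5.6186*a^3 - 41.5402*a^2 - 5.8907*a + 7.8898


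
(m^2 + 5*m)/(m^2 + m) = (m + 5)/(m + 1)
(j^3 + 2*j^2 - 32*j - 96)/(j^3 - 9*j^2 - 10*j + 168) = (j + 4)/(j - 7)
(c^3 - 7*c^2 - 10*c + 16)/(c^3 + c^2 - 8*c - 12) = (c^2 - 9*c + 8)/(c^2 - c - 6)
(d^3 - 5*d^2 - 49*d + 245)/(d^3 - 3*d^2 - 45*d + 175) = (d - 7)/(d - 5)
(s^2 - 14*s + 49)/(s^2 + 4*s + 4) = (s^2 - 14*s + 49)/(s^2 + 4*s + 4)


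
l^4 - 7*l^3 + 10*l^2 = l^2*(l - 5)*(l - 2)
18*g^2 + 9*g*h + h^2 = (3*g + h)*(6*g + h)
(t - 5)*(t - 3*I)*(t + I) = t^3 - 5*t^2 - 2*I*t^2 + 3*t + 10*I*t - 15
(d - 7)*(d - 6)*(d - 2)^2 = d^4 - 17*d^3 + 98*d^2 - 220*d + 168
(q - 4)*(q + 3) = q^2 - q - 12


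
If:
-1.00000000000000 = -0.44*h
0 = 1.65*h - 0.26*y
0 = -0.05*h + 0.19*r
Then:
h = 2.27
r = 0.60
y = 14.42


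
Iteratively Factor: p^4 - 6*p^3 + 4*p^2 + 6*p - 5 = (p - 5)*(p^3 - p^2 - p + 1) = (p - 5)*(p - 1)*(p^2 - 1) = (p - 5)*(p - 1)*(p + 1)*(p - 1)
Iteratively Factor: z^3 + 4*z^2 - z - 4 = (z + 4)*(z^2 - 1) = (z + 1)*(z + 4)*(z - 1)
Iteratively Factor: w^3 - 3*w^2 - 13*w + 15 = (w - 5)*(w^2 + 2*w - 3) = (w - 5)*(w + 3)*(w - 1)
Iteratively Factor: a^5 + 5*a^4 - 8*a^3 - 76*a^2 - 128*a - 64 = (a + 1)*(a^4 + 4*a^3 - 12*a^2 - 64*a - 64) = (a + 1)*(a + 2)*(a^3 + 2*a^2 - 16*a - 32) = (a + 1)*(a + 2)^2*(a^2 - 16) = (a + 1)*(a + 2)^2*(a + 4)*(a - 4)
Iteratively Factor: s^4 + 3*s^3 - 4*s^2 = (s)*(s^3 + 3*s^2 - 4*s) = s^2*(s^2 + 3*s - 4) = s^2*(s - 1)*(s + 4)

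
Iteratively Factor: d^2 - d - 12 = (d - 4)*(d + 3)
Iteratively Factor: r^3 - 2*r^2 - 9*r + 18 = (r - 3)*(r^2 + r - 6) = (r - 3)*(r - 2)*(r + 3)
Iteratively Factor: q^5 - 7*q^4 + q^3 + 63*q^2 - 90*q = (q + 3)*(q^4 - 10*q^3 + 31*q^2 - 30*q) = q*(q + 3)*(q^3 - 10*q^2 + 31*q - 30) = q*(q - 3)*(q + 3)*(q^2 - 7*q + 10) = q*(q - 3)*(q - 2)*(q + 3)*(q - 5)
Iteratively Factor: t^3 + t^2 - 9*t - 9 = (t + 3)*(t^2 - 2*t - 3) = (t + 1)*(t + 3)*(t - 3)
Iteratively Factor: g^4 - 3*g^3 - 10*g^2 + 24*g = (g - 2)*(g^3 - g^2 - 12*g) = g*(g - 2)*(g^2 - g - 12) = g*(g - 4)*(g - 2)*(g + 3)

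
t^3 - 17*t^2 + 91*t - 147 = (t - 7)^2*(t - 3)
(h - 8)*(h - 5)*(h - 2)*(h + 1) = h^4 - 14*h^3 + 51*h^2 - 14*h - 80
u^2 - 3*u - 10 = (u - 5)*(u + 2)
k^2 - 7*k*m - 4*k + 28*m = (k - 4)*(k - 7*m)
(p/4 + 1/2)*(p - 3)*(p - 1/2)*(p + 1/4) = p^4/4 - 5*p^3/16 - 47*p^2/32 + 13*p/32 + 3/16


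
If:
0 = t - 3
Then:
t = 3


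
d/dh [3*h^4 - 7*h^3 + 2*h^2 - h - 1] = 12*h^3 - 21*h^2 + 4*h - 1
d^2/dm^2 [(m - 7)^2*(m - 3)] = 6*m - 34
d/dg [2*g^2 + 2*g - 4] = 4*g + 2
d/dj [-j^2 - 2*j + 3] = -2*j - 2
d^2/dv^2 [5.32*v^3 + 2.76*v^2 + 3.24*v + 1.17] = 31.92*v + 5.52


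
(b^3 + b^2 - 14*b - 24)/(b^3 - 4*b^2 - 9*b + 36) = (b + 2)/(b - 3)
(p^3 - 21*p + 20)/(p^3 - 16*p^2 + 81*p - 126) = (p^3 - 21*p + 20)/(p^3 - 16*p^2 + 81*p - 126)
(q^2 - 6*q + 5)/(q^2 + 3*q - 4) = (q - 5)/(q + 4)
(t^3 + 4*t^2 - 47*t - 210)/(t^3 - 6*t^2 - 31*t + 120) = (t^2 - t - 42)/(t^2 - 11*t + 24)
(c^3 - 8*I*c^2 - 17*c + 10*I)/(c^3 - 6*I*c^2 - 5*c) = (c - 2*I)/c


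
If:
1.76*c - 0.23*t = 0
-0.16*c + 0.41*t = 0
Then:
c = 0.00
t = 0.00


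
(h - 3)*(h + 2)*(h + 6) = h^3 + 5*h^2 - 12*h - 36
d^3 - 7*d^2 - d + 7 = (d - 7)*(d - 1)*(d + 1)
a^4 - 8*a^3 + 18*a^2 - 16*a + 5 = (a - 5)*(a - 1)^3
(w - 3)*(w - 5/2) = w^2 - 11*w/2 + 15/2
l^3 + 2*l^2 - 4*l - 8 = (l - 2)*(l + 2)^2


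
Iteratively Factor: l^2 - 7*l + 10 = (l - 2)*(l - 5)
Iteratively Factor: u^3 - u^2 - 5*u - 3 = (u - 3)*(u^2 + 2*u + 1) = (u - 3)*(u + 1)*(u + 1)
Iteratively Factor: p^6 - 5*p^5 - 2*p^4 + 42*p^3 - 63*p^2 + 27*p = (p + 3)*(p^5 - 8*p^4 + 22*p^3 - 24*p^2 + 9*p) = (p - 1)*(p + 3)*(p^4 - 7*p^3 + 15*p^2 - 9*p) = (p - 1)^2*(p + 3)*(p^3 - 6*p^2 + 9*p) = p*(p - 1)^2*(p + 3)*(p^2 - 6*p + 9) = p*(p - 3)*(p - 1)^2*(p + 3)*(p - 3)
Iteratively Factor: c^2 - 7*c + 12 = (c - 3)*(c - 4)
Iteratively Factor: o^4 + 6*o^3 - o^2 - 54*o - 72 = (o + 4)*(o^3 + 2*o^2 - 9*o - 18) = (o + 2)*(o + 4)*(o^2 - 9) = (o + 2)*(o + 3)*(o + 4)*(o - 3)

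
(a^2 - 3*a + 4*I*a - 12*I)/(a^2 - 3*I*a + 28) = (a - 3)/(a - 7*I)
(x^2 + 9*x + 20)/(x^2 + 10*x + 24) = (x + 5)/(x + 6)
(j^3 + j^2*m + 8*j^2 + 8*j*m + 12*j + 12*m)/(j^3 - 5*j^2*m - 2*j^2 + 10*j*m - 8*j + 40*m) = (j^2 + j*m + 6*j + 6*m)/(j^2 - 5*j*m - 4*j + 20*m)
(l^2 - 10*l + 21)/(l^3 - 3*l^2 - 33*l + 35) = (l - 3)/(l^2 + 4*l - 5)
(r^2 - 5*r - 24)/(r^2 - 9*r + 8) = (r + 3)/(r - 1)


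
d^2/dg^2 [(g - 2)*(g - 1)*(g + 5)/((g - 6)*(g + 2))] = 2*(23*g^3 + 246*g^2 - 156*g + 1192)/(g^6 - 12*g^5 + 12*g^4 + 224*g^3 - 144*g^2 - 1728*g - 1728)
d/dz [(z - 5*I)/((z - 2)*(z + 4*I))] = ((-z + 5*I)*(z - 2) + (-z + 5*I)*(z + 4*I) + (z - 2)*(z + 4*I))/((z - 2)^2*(z + 4*I)^2)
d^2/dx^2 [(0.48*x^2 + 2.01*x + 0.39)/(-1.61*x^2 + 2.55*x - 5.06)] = (-14.361522*x^3 + 17.396694*x^2 + 107.854866*x - 75.167118)/(4.173281*x^6 - 19.829565*x^5 + 70.755153*x^4 - 141.224355*x^3 + 222.373338*x^2 - 195.86754*x + 129.554216)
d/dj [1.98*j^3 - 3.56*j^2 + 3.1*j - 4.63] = 5.94*j^2 - 7.12*j + 3.1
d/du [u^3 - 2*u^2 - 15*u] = 3*u^2 - 4*u - 15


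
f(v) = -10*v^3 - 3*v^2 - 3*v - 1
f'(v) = -30*v^2 - 6*v - 3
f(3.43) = -450.12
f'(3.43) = -376.53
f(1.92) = -88.60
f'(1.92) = -125.11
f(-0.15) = -0.58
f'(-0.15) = -2.78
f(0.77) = -9.65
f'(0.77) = -25.41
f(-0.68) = 2.80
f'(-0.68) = -12.79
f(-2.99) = 248.46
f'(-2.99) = -253.26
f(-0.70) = 3.06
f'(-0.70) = -13.50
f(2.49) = -181.45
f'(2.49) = -203.94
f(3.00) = -307.00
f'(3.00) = -291.00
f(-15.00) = 33119.00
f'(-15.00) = -6663.00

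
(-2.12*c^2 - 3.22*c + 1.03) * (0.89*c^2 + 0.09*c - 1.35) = -1.8868*c^4 - 3.0566*c^3 + 3.4889*c^2 + 4.4397*c - 1.3905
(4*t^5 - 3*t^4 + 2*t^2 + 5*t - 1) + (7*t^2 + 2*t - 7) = 4*t^5 - 3*t^4 + 9*t^2 + 7*t - 8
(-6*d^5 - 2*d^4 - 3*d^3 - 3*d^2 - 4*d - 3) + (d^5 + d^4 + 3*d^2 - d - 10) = -5*d^5 - d^4 - 3*d^3 - 5*d - 13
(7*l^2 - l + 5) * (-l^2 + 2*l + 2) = -7*l^4 + 15*l^3 + 7*l^2 + 8*l + 10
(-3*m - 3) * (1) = -3*m - 3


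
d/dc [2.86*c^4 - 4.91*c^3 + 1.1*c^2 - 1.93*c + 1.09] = 11.44*c^3 - 14.73*c^2 + 2.2*c - 1.93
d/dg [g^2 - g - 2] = 2*g - 1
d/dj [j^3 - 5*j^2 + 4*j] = 3*j^2 - 10*j + 4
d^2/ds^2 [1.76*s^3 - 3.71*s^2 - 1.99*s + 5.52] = 10.56*s - 7.42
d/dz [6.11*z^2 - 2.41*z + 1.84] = 12.22*z - 2.41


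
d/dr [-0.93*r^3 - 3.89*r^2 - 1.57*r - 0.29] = -2.79*r^2 - 7.78*r - 1.57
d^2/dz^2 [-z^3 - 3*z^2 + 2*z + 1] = -6*z - 6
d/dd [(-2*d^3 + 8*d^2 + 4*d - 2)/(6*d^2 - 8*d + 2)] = (-3*d^4 + 8*d^3 - 25*d^2 + 14*d - 2)/(9*d^4 - 24*d^3 + 22*d^2 - 8*d + 1)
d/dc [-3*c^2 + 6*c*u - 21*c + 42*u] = -6*c + 6*u - 21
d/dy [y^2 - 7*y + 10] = 2*y - 7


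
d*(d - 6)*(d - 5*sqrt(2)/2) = d^3 - 6*d^2 - 5*sqrt(2)*d^2/2 + 15*sqrt(2)*d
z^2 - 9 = (z - 3)*(z + 3)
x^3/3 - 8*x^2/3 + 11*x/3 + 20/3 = (x/3 + 1/3)*(x - 5)*(x - 4)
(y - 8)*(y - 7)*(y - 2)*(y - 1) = y^4 - 18*y^3 + 103*y^2 - 198*y + 112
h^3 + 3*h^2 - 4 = (h - 1)*(h + 2)^2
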